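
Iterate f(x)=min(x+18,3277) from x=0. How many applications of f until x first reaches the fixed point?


Step 1: x=0, cap=3277, increment=18
Step 2: x grows by 18 each step until capped at 3277; fixed point is x=3277
Step 3: iterations = ceil(3277/18) = 183

183


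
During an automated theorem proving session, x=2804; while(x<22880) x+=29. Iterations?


Step 1: x goes from 2804 toward 22880 by 29; the body runs while x<22880, so iterations = ceil((bound-start)/step)
Step 2: Distance=20076
Step 3: ceil(20076/29)=693

693


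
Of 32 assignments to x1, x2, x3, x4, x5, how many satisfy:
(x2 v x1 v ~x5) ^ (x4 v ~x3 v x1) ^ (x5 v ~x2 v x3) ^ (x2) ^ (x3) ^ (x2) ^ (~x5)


CNF with 7 clauses over 5 vars (32 assignments).
An assignment satisfies CNF iff every clause has >=1 true literal.
Check each row (bits = x1,x2,x3,x4,x5; clause T/F shown):
  row 0 [00000]: clauses=TTTFFFT -> 0
  row 1 [00001]: clauses=FTTFFFF -> 0
  row 2 [00010]: clauses=TTTFFFT -> 0
  row 3 [00011]: clauses=FTTFFFF -> 0
  row 4 [00100]: clauses=TFTFTFT -> 0
  row 5 [00101]: clauses=FFTFTFF -> 0
  row 6 [00110]: clauses=TTTFTFT -> 0
  row 7 [00111]: clauses=FTTFTFF -> 0
  row 8 [01000]: clauses=TTFTFTT -> 0
  row 9 [01001]: clauses=TTTTFTF -> 0
  row 10 [01010]: clauses=TTFTFTT -> 0
  row 11 [01011]: clauses=TTTTFTF -> 0
  row 12 [01100]: clauses=TFTTTTT -> 0
  row 13 [01101]: clauses=TFTTTTF -> 0
  row 14 [01110]: clauses=TTTTTTT -> 1
  row 15 [01111]: clauses=TTTTTTF -> 0
  row 16 [10000]: clauses=TTTFFFT -> 0
  row 17 [10001]: clauses=TTTFFFF -> 0
  row 18 [10010]: clauses=TTTFFFT -> 0
  row 19 [10011]: clauses=TTTFFFF -> 0
  row 20 [10100]: clauses=TTTFTFT -> 0
  row 21 [10101]: clauses=TTTFTFF -> 0
  row 22 [10110]: clauses=TTTFTFT -> 0
  row 23 [10111]: clauses=TTTFTFF -> 0
  row 24 [11000]: clauses=TTFTFTT -> 0
  row 25 [11001]: clauses=TTTTFTF -> 0
  row 26 [11010]: clauses=TTFTFTT -> 0
  row 27 [11011]: clauses=TTTTFTF -> 0
  row 28 [11100]: clauses=TTTTTTT -> 1
  row 29 [11101]: clauses=TTTTTTF -> 0
  row 30 [11110]: clauses=TTTTTTT -> 1
  row 31 [11111]: clauses=TTTTTTF -> 0
Full result column, 8 rows per line (x1,x2 fixed per line; x3,x4,x5 runs 000..111 left to right):
  rows 0-7 [x1,x2=00]: 00000000  (ones: 0)
  rows 8-15 [x1,x2=01]: 00000010  (ones: 1)
  rows 16-23 [x1,x2=10]: 00000000  (ones: 0)
  rows 24-31 [x1,x2=11]: 00001010  (ones: 2)
Satisfying assignments = 0+1+0+2 = 3

3


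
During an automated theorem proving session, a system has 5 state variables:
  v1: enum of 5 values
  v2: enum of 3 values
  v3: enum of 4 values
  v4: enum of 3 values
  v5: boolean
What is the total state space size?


State space = product of domain sizes of all variables.
Domain sizes:
  v1 (enum of 5 values): 5
  v2 (enum of 3 values): 3
  v3 (enum of 4 values): 4
  v4 (enum of 3 values): 3
  v5 (boolean): 2
Product = 5 * 3 * 4 * 3 * 2 = 360

360


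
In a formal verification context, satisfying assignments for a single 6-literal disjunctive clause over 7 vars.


Step 1: Total=2^7=128
Step 2: Unsat when all 6 false: 2^1=2
Step 3: Sat=128-2=126

126


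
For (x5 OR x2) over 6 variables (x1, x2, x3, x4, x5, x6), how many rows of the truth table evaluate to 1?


Formula: (x5 OR x2) over 6 vars (64 rows)
Evaluate each row (x1, x2, x3, x4, x5, x6 as bits, MSB first):
  row 0 [000000]: (0 OR 0) -> 0
  row 1 [000001]: (0 OR 0) -> 0
  row 2 [000010]: (1 OR 0) -> 1
  row 3 [000011]: (1 OR 0) -> 1
  row 4 [000100]: (0 OR 0) -> 0
  (every remaining row is evaluated the same way; all 64 results are listed next)
Full result column, 8 rows per line (x1,x2,x3 fixed per line; x4,x5,x6 runs 000..111 left to right):
  rows 0-7 [x1,x2,x3=000]: 00110011  (ones: 4)
  rows 8-15 [x1,x2,x3=001]: 00110011  (ones: 4)
  rows 16-23 [x1,x2,x3=010]: 11111111  (ones: 8)
  rows 24-31 [x1,x2,x3=011]: 11111111  (ones: 8)
  rows 32-39 [x1,x2,x3=100]: 00110011  (ones: 4)
  rows 40-47 [x1,x2,x3=101]: 00110011  (ones: 4)
  rows 48-55 [x1,x2,x3=110]: 11111111  (ones: 8)
  rows 56-63 [x1,x2,x3=111]: 11111111  (ones: 8)
Count of 1-rows = 4+4+8+8+4+4+8+8 = 48

48


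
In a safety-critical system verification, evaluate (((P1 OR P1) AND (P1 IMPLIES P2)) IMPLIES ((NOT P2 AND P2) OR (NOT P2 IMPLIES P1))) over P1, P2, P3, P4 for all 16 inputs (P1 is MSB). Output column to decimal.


Formula: (((P1 OR P1) AND (P1 IMPLIES P2)) IMPLIES ((NOT P2 AND P2) OR (NOT P2 IMPLIES P1))) over P1, P2, P3, P4 (16 rows)
Evaluate each row (bits = P1,P2,P3,P4, MSB first):
  row 0 [0000]: (((0 OR 0) AND (0 IMPLIES 0)) IMPLIES ((NOT 0 AND 0) OR (NOT 0 IMPLIES 0))) -> 1
  row 1 [0001]: (((0 OR 0) AND (0 IMPLIES 0)) IMPLIES ((NOT 0 AND 0) OR (NOT 0 IMPLIES 0))) -> 1
  row 2 [0010]: (((0 OR 0) AND (0 IMPLIES 0)) IMPLIES ((NOT 0 AND 0) OR (NOT 0 IMPLIES 0))) -> 1
  row 3 [0011]: (((0 OR 0) AND (0 IMPLIES 0)) IMPLIES ((NOT 0 AND 0) OR (NOT 0 IMPLIES 0))) -> 1
  row 4 [0100]: (((0 OR 0) AND (0 IMPLIES 1)) IMPLIES ((NOT 1 AND 1) OR (NOT 1 IMPLIES 0))) -> 1
  row 5 [0101]: (((0 OR 0) AND (0 IMPLIES 1)) IMPLIES ((NOT 1 AND 1) OR (NOT 1 IMPLIES 0))) -> 1
  row 6 [0110]: (((0 OR 0) AND (0 IMPLIES 1)) IMPLIES ((NOT 1 AND 1) OR (NOT 1 IMPLIES 0))) -> 1
  row 7 [0111]: (((0 OR 0) AND (0 IMPLIES 1)) IMPLIES ((NOT 1 AND 1) OR (NOT 1 IMPLIES 0))) -> 1
  row 8 [1000]: (((1 OR 1) AND (1 IMPLIES 0)) IMPLIES ((NOT 0 AND 0) OR (NOT 0 IMPLIES 1))) -> 1
  row 9 [1001]: (((1 OR 1) AND (1 IMPLIES 0)) IMPLIES ((NOT 0 AND 0) OR (NOT 0 IMPLIES 1))) -> 1
  row 10 [1010]: (((1 OR 1) AND (1 IMPLIES 0)) IMPLIES ((NOT 0 AND 0) OR (NOT 0 IMPLIES 1))) -> 1
  row 11 [1011]: (((1 OR 1) AND (1 IMPLIES 0)) IMPLIES ((NOT 0 AND 0) OR (NOT 0 IMPLIES 1))) -> 1
  row 12 [1100]: (((1 OR 1) AND (1 IMPLIES 1)) IMPLIES ((NOT 1 AND 1) OR (NOT 1 IMPLIES 1))) -> 1
  row 13 [1101]: (((1 OR 1) AND (1 IMPLIES 1)) IMPLIES ((NOT 1 AND 1) OR (NOT 1 IMPLIES 1))) -> 1
  row 14 [1110]: (((1 OR 1) AND (1 IMPLIES 1)) IMPLIES ((NOT 1 AND 1) OR (NOT 1 IMPLIES 1))) -> 1
  row 15 [1111]: (((1 OR 1) AND (1 IMPLIES 1)) IMPLIES ((NOT 1 AND 1) OR (NOT 1 IMPLIES 1))) -> 1
Full result column, 4 rows per line (P1,P2 fixed per line; P3,P4 runs 00..11 left to right):
  rows 0-3 [P1,P2=00]: 1111  = hex F
  rows 4-7 [P1,P2=01]: 1111  = hex F
  rows 8-11 [P1,P2=10]: 1111  = hex F
  rows 12-15 [P1,P2=11]: 1111  = hex F
Output column (row 0 .. row 15) = 1111111111111111
Output column grouped in 4s = 1111 1111 1111 1111 = 0xFFFF
Convert to decimal digit by digit (value = value*16 + digit):
  F -> 15
  15*16 + 15 (F) = 255
  255*16 + 15 (F) = 4095
  4095*16 + 15 (F) = 65535
Decimal = 65535

65535


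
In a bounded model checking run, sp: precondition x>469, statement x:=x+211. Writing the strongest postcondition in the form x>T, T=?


Formula: sp(P, x:=E) = exists old_x. (x = E[old_x/x]) AND P[old_x/x] (old_x is the value of x before the assignment; eliminate old_x by solving x = E[old_x/x] for old_x)
Step 1: Precondition P: x>469, i.e. old_x > 469
Step 2: Assignment gives x = old_x + 211, so old_x = x - 211
Step 3: Substitute into P: x - 211 > 469
Step 4: Simplify: x > 469+211 = 680

680


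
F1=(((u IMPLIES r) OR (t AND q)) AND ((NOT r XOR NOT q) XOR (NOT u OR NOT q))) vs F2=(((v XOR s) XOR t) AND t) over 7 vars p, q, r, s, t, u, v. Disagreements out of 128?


F1 = (((u IMPLIES r) OR (t AND q)) AND ((NOT r XOR NOT q) XOR (NOT u OR NOT q)))
F2 = (((v XOR s) XOR t) AND t)
Evaluate both on each of 128 rows (bits = p,q,r,s,t,u,v):
  row 0 [0000000]: F1=1 F2=0 (differ) -> 1
  row 1 [0000001]: F1=1 F2=0 (differ) -> 1
  row 2 [0000010]: F1=0 F2=0 -> 0
  row 3 [0000011]: F1=0 F2=0 -> 0
  row 4 [0000100]: F1=1 F2=1 -> 0
  (every remaining row is evaluated the same way; all 128 results are listed next)
Full result column, 8 rows per line (p,q,r,s fixed per line; t,u,v runs 000..111 left to right):
  rows 0-7 [p,q,r,s=0000]: 11000110  (ones: 4)
  rows 8-15 [p,q,r,s=0001]: 11001001  (ones: 4)
  rows 16-23 [p,q,r,s=0010]: 00001010  (ones: 2)
  rows 24-31 [p,q,r,s=0011]: 00000101  (ones: 2)
  rows 32-39 [p,q,r,s=0100]: 00001001  (ones: 2)
  rows 40-47 [p,q,r,s=0101]: 00000110  (ones: 2)
  rows 48-55 [p,q,r,s=0110]: 11000110  (ones: 4)
  rows 56-63 [p,q,r,s=0111]: 11001001  (ones: 4)
  rows 64-71 [p,q,r,s=1000]: 11000110  (ones: 4)
  rows 72-79 [p,q,r,s=1001]: 11001001  (ones: 4)
  rows 80-87 [p,q,r,s=1010]: 00001010  (ones: 2)
  rows 88-95 [p,q,r,s=1011]: 00000101  (ones: 2)
  rows 96-103 [p,q,r,s=1100]: 00001001  (ones: 2)
  rows 104-111 [p,q,r,s=1101]: 00000110  (ones: 2)
  rows 112-119 [p,q,r,s=1110]: 11000110  (ones: 4)
  rows 120-127 [p,q,r,s=1111]: 11001001  (ones: 4)
Disagreements = 4+4+2+2+2+2+4+4+4+4+2+2+2+2+4+4 = 48

48


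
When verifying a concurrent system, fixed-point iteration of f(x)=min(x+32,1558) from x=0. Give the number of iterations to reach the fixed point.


Step 1: x=0, cap=1558, increment=32
Step 2: x grows by 32 each step until capped at 1558; fixed point is x=1558
Step 3: iterations = ceil(1558/32) = 49

49


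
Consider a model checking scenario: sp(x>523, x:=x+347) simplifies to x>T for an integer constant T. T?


Formula: sp(P, x:=E) = exists old_x. (x = E[old_x/x]) AND P[old_x/x] (old_x is the value of x before the assignment; eliminate old_x by solving x = E[old_x/x] for old_x)
Step 1: Precondition P: x>523, i.e. old_x > 523
Step 2: Assignment gives x = old_x + 347, so old_x = x - 347
Step 3: Substitute into P: x - 347 > 523
Step 4: Simplify: x > 523+347 = 870

870


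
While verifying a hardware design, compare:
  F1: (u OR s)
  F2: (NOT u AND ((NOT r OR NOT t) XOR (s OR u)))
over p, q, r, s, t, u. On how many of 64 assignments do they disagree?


F1 = (u OR s)
F2 = (NOT u AND ((NOT r OR NOT t) XOR (s OR u)))
Evaluate both on each of 64 rows (bits = p,q,r,s,t,u):
  row 0 [000000]: F1=0 F2=1 (differ) -> 1
  row 1 [000001]: F1=1 F2=0 (differ) -> 1
  row 2 [000010]: F1=0 F2=1 (differ) -> 1
  row 3 [000011]: F1=1 F2=0 (differ) -> 1
  row 4 [000100]: F1=1 F2=0 (differ) -> 1
  (every remaining row is evaluated the same way; all 64 results are listed next)
Full result column, 8 rows per line (p,q,r fixed per line; s,t,u runs 000..111 left to right):
  rows 0-7 [p,q,r=000]: 11111111  (ones: 8)
  rows 8-15 [p,q,r=001]: 11011101  (ones: 6)
  rows 16-23 [p,q,r=010]: 11111111  (ones: 8)
  rows 24-31 [p,q,r=011]: 11011101  (ones: 6)
  rows 32-39 [p,q,r=100]: 11111111  (ones: 8)
  rows 40-47 [p,q,r=101]: 11011101  (ones: 6)
  rows 48-55 [p,q,r=110]: 11111111  (ones: 8)
  rows 56-63 [p,q,r=111]: 11011101  (ones: 6)
Disagreements = 8+6+8+6+8+6+8+6 = 56

56


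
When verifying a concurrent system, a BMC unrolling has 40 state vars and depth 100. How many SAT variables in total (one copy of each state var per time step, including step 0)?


BMC unrolls to depth k, creating one copy of each state var for steps 0..k.
Step count = 100 + 1 = 101 (steps 0 through 100)
Vars per step = 40
Total = 40 * 101 = 4040

4040


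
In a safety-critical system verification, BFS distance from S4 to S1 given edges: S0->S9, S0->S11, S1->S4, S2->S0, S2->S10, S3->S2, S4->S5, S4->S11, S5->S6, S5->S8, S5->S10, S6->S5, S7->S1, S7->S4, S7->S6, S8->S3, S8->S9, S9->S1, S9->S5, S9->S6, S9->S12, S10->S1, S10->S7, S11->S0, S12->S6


BFS layer-by-layer from S4:
  dist 0: {S4}
  dist 1: {S5, S11}
  dist 2: {S0, S6, S8, S10}
  dist 3: {S1, S3, S7, S9}
  -> S1 reached at distance 3
Shortest path length = 3

3


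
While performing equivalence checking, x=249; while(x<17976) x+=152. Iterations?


Step 1: x goes from 249 toward 17976 by 152; the body runs while x<17976, so iterations = ceil((bound-start)/step)
Step 2: Distance=17727
Step 3: ceil(17727/152)=117

117


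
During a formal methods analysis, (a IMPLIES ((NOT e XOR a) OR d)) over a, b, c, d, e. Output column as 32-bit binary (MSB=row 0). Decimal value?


Formula: (a IMPLIES ((NOT e XOR a) OR d)) over a, b, c, d, e (32 rows)
Evaluate each row (bits = a,b,c,d,e, MSB first):
  row 0 [00000]: (0 IMPLIES ((NOT 0 XOR 0) OR 0)) -> 1
  row 1 [00001]: (0 IMPLIES ((NOT 1 XOR 0) OR 0)) -> 1
  row 2 [00010]: (0 IMPLIES ((NOT 0 XOR 0) OR 1)) -> 1
  row 3 [00011]: (0 IMPLIES ((NOT 1 XOR 0) OR 1)) -> 1
  row 4 [00100]: (0 IMPLIES ((NOT 0 XOR 0) OR 0)) -> 1
  row 5 [00101]: (0 IMPLIES ((NOT 1 XOR 0) OR 0)) -> 1
  row 6 [00110]: (0 IMPLIES ((NOT 0 XOR 0) OR 1)) -> 1
  row 7 [00111]: (0 IMPLIES ((NOT 1 XOR 0) OR 1)) -> 1
  row 8 [01000]: (0 IMPLIES ((NOT 0 XOR 0) OR 0)) -> 1
  row 9 [01001]: (0 IMPLIES ((NOT 1 XOR 0) OR 0)) -> 1
  row 10 [01010]: (0 IMPLIES ((NOT 0 XOR 0) OR 1)) -> 1
  row 11 [01011]: (0 IMPLIES ((NOT 1 XOR 0) OR 1)) -> 1
  row 12 [01100]: (0 IMPLIES ((NOT 0 XOR 0) OR 0)) -> 1
  row 13 [01101]: (0 IMPLIES ((NOT 1 XOR 0) OR 0)) -> 1
  row 14 [01110]: (0 IMPLIES ((NOT 0 XOR 0) OR 1)) -> 1
  row 15 [01111]: (0 IMPLIES ((NOT 1 XOR 0) OR 1)) -> 1
  row 16 [10000]: (1 IMPLIES ((NOT 0 XOR 1) OR 0)) -> 0
  row 17 [10001]: (1 IMPLIES ((NOT 1 XOR 1) OR 0)) -> 1
  row 18 [10010]: (1 IMPLIES ((NOT 0 XOR 1) OR 1)) -> 1
  row 19 [10011]: (1 IMPLIES ((NOT 1 XOR 1) OR 1)) -> 1
  row 20 [10100]: (1 IMPLIES ((NOT 0 XOR 1) OR 0)) -> 0
  row 21 [10101]: (1 IMPLIES ((NOT 1 XOR 1) OR 0)) -> 1
  row 22 [10110]: (1 IMPLIES ((NOT 0 XOR 1) OR 1)) -> 1
  row 23 [10111]: (1 IMPLIES ((NOT 1 XOR 1) OR 1)) -> 1
  row 24 [11000]: (1 IMPLIES ((NOT 0 XOR 1) OR 0)) -> 0
  row 25 [11001]: (1 IMPLIES ((NOT 1 XOR 1) OR 0)) -> 1
  row 26 [11010]: (1 IMPLIES ((NOT 0 XOR 1) OR 1)) -> 1
  row 27 [11011]: (1 IMPLIES ((NOT 1 XOR 1) OR 1)) -> 1
  row 28 [11100]: (1 IMPLIES ((NOT 0 XOR 1) OR 0)) -> 0
  row 29 [11101]: (1 IMPLIES ((NOT 1 XOR 1) OR 0)) -> 1
  row 30 [11110]: (1 IMPLIES ((NOT 0 XOR 1) OR 1)) -> 1
  row 31 [11111]: (1 IMPLIES ((NOT 1 XOR 1) OR 1)) -> 1
Full result column, 4 rows per line (a,b,c fixed per line; d,e runs 00..11 left to right):
  rows 0-3 [a,b,c=000]: 1111  = hex F
  rows 4-7 [a,b,c=001]: 1111  = hex F
  rows 8-11 [a,b,c=010]: 1111  = hex F
  rows 12-15 [a,b,c=011]: 1111  = hex F
  rows 16-19 [a,b,c=100]: 0111  = hex 7
  rows 20-23 [a,b,c=101]: 0111  = hex 7
  rows 24-27 [a,b,c=110]: 0111  = hex 7
  rows 28-31 [a,b,c=111]: 0111  = hex 7
Output column (row 0 .. row 31) = 11111111111111110111011101110111
Output column grouped in 4s = 1111 1111 1111 1111 0111 0111 0111 0111 = 0xFFFF7777
Convert to decimal digit by digit (value = value*16 + digit):
  F -> 15
  15*16 + 15 (F) = 255
  255*16 + 15 (F) = 4095
  4095*16 + 15 (F) = 65535
  65535*16 + 7 = 1048567
  1048567*16 + 7 = 16777079
  16777079*16 + 7 = 268433271
  268433271*16 + 7 = 4294932343
Decimal = 4294932343

4294932343


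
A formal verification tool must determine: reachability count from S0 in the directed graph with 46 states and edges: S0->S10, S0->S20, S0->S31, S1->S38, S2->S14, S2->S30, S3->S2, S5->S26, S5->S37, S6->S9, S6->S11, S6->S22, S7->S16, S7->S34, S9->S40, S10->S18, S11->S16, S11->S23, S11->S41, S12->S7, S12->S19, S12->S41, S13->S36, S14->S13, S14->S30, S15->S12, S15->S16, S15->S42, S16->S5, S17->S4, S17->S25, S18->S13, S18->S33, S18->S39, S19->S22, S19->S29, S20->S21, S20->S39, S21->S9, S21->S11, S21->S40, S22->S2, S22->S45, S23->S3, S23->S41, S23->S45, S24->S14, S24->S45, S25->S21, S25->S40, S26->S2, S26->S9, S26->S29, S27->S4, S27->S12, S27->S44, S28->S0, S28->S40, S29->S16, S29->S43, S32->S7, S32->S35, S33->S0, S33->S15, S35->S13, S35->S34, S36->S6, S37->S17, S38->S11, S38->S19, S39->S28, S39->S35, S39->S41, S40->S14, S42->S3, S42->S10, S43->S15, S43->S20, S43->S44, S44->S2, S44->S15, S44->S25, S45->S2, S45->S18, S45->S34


BFS from S0:
  layer 0: {S0}
  layer 1: {S10, S20, S31}
  layer 2: {S18, S21, S39}
  layer 3: {S9, S11, S13, S28, S33, S35, S40, S41}
  layer 4: {S14, S15, S16, S23, S34, S36}
  layer 5: {S3, S5, S6, S12, S30, S42, S45}
  layer 6: {S2, S7, S19, S22, S26, S37}
  layer 7: {S17, S29}
  layer 8: {S4, S25, S43}
  layer 9: {S44}
Reachable set: {S0, S2, S3, S4, S5, S6, S7, S9, S10, S11, S12, S13, S14, S15, S16, S17, S18, S19, S20, S21, S22, S23, S25, S26, S28, S29, S30, S31, S33, S34, S35, S36, S37, S39, S40, S41, S42, S43, S44, S45}
Count = 40

40


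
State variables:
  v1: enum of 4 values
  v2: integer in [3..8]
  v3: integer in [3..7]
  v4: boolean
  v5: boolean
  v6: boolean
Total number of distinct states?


State space = product of domain sizes of all variables.
Domain sizes:
  v1 (enum of 4 values): 4
  v2 (integer in [3..8]): 6
  v3 (integer in [3..7]): 5
  v4 (boolean): 2
  v5 (boolean): 2
  v6 (boolean): 2
Product = 4 * 6 * 5 * 2 * 2 * 2 = 960

960


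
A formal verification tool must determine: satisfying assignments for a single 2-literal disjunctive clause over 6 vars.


Step 1: Total=2^6=64
Step 2: Unsat when all 2 false: 2^4=16
Step 3: Sat=64-16=48

48


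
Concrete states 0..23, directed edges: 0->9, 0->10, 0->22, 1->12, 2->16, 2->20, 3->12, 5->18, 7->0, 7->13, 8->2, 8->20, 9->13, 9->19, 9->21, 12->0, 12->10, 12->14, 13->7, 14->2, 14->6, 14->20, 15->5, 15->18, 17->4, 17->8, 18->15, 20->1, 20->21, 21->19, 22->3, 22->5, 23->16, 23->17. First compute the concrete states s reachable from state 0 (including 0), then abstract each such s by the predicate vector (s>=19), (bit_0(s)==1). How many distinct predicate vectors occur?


BFS from 0:
Concrete reachable: {0, 1, 2, 3, 5, 6, 7, 9, 10, 12, 13, 14, 15, 16, 18, 19, 20, 21, 22}
Abstract via predicates (s>=19), (bit_0(s)==1):
  (0,0) <- {0, 2, 6, 10, 12, 14, 16, 18}
  (0,1) <- {1, 3, 5, 7, 9, 13, 15}
  (1,0) <- {20, 22}
  (1,1) <- {19, 21}
Distinct abstract states = 4

4


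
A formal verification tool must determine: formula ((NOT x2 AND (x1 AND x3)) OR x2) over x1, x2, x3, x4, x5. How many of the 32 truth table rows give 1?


Formula: ((NOT x2 AND (x1 AND x3)) OR x2) over 5 vars (32 rows)
Evaluate each row (x1, x2, x3, x4, x5 as bits, MSB first):
  row 0 [00000]: ((NOT 0 AND (0 AND 0)) OR 0) -> 0
  row 1 [00001]: ((NOT 0 AND (0 AND 0)) OR 0) -> 0
  row 2 [00010]: ((NOT 0 AND (0 AND 0)) OR 0) -> 0
  row 3 [00011]: ((NOT 0 AND (0 AND 0)) OR 0) -> 0
  row 4 [00100]: ((NOT 0 AND (0 AND 1)) OR 0) -> 0
  row 5 [00101]: ((NOT 0 AND (0 AND 1)) OR 0) -> 0
  row 6 [00110]: ((NOT 0 AND (0 AND 1)) OR 0) -> 0
  row 7 [00111]: ((NOT 0 AND (0 AND 1)) OR 0) -> 0
  row 8 [01000]: ((NOT 1 AND (0 AND 0)) OR 1) -> 1
  row 9 [01001]: ((NOT 1 AND (0 AND 0)) OR 1) -> 1
  row 10 [01010]: ((NOT 1 AND (0 AND 0)) OR 1) -> 1
  row 11 [01011]: ((NOT 1 AND (0 AND 0)) OR 1) -> 1
  row 12 [01100]: ((NOT 1 AND (0 AND 1)) OR 1) -> 1
  row 13 [01101]: ((NOT 1 AND (0 AND 1)) OR 1) -> 1
  row 14 [01110]: ((NOT 1 AND (0 AND 1)) OR 1) -> 1
  row 15 [01111]: ((NOT 1 AND (0 AND 1)) OR 1) -> 1
  row 16 [10000]: ((NOT 0 AND (1 AND 0)) OR 0) -> 0
  row 17 [10001]: ((NOT 0 AND (1 AND 0)) OR 0) -> 0
  row 18 [10010]: ((NOT 0 AND (1 AND 0)) OR 0) -> 0
  row 19 [10011]: ((NOT 0 AND (1 AND 0)) OR 0) -> 0
  row 20 [10100]: ((NOT 0 AND (1 AND 1)) OR 0) -> 1
  row 21 [10101]: ((NOT 0 AND (1 AND 1)) OR 0) -> 1
  row 22 [10110]: ((NOT 0 AND (1 AND 1)) OR 0) -> 1
  row 23 [10111]: ((NOT 0 AND (1 AND 1)) OR 0) -> 1
  row 24 [11000]: ((NOT 1 AND (1 AND 0)) OR 1) -> 1
  row 25 [11001]: ((NOT 1 AND (1 AND 0)) OR 1) -> 1
  row 26 [11010]: ((NOT 1 AND (1 AND 0)) OR 1) -> 1
  row 27 [11011]: ((NOT 1 AND (1 AND 0)) OR 1) -> 1
  row 28 [11100]: ((NOT 1 AND (1 AND 1)) OR 1) -> 1
  row 29 [11101]: ((NOT 1 AND (1 AND 1)) OR 1) -> 1
  row 30 [11110]: ((NOT 1 AND (1 AND 1)) OR 1) -> 1
  row 31 [11111]: ((NOT 1 AND (1 AND 1)) OR 1) -> 1
Full result column, 8 rows per line (x1,x2 fixed per line; x3,x4,x5 runs 000..111 left to right):
  rows 0-7 [x1,x2=00]: 00000000  (ones: 0)
  rows 8-15 [x1,x2=01]: 11111111  (ones: 8)
  rows 16-23 [x1,x2=10]: 00001111  (ones: 4)
  rows 24-31 [x1,x2=11]: 11111111  (ones: 8)
Count of 1-rows = 0+8+4+8 = 20

20


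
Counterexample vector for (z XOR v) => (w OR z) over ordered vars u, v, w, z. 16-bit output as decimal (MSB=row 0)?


F1 = (z XOR v)
F2 = (w OR z)
Counterexample to F1=>F2 is where F1=1 and F2=0.
Evaluate each row (bits = u,v,w,z, MSB first):
  row 0 [0000]: F1=0 F2=0 -> F1&~F2 -> 0
  row 1 [0001]: F1=1 F2=1 -> F1&~F2 -> 0
  row 2 [0010]: F1=0 F2=1 -> F1&~F2 -> 0
  row 3 [0011]: F1=1 F2=1 -> F1&~F2 -> 0
  row 4 [0100]: F1=1 F2=0 -> F1&~F2 -> 1
  row 5 [0101]: F1=0 F2=1 -> F1&~F2 -> 0
  row 6 [0110]: F1=1 F2=1 -> F1&~F2 -> 0
  row 7 [0111]: F1=0 F2=1 -> F1&~F2 -> 0
  row 8 [1000]: F1=0 F2=0 -> F1&~F2 -> 0
  row 9 [1001]: F1=1 F2=1 -> F1&~F2 -> 0
  row 10 [1010]: F1=0 F2=1 -> F1&~F2 -> 0
  row 11 [1011]: F1=1 F2=1 -> F1&~F2 -> 0
  row 12 [1100]: F1=1 F2=0 -> F1&~F2 -> 1
  row 13 [1101]: F1=0 F2=1 -> F1&~F2 -> 0
  row 14 [1110]: F1=1 F2=1 -> F1&~F2 -> 0
  row 15 [1111]: F1=0 F2=1 -> F1&~F2 -> 0
Full result column, 4 rows per line (u,v fixed per line; w,z runs 00..11 left to right):
  rows 0-3 [u,v=00]: 0000  = hex 0
  rows 4-7 [u,v=01]: 1000  = hex 8
  rows 8-11 [u,v=10]: 0000  = hex 0
  rows 12-15 [u,v=11]: 1000  = hex 8
Counterexample vector (row 0 .. row 15) = 0000100000001000
Output column grouped in 4s = 0000 1000 0000 1000 = 0x0808
Convert to decimal digit by digit (value = value*16 + digit):
  0 -> 0
  0*16 + 8 = 8
  8*16 + 0 = 128
  128*16 + 8 = 2056
Decimal = 2056

2056


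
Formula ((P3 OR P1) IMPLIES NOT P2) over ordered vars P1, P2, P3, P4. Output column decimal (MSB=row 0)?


Formula: ((P3 OR P1) IMPLIES NOT P2) over P1, P2, P3, P4 (16 rows)
Evaluate each row (bits = P1,P2,P3,P4, MSB first):
  row 0 [0000]: ((0 OR 0) IMPLIES NOT 0) -> 1
  row 1 [0001]: ((0 OR 0) IMPLIES NOT 0) -> 1
  row 2 [0010]: ((1 OR 0) IMPLIES NOT 0) -> 1
  row 3 [0011]: ((1 OR 0) IMPLIES NOT 0) -> 1
  row 4 [0100]: ((0 OR 0) IMPLIES NOT 1) -> 1
  row 5 [0101]: ((0 OR 0) IMPLIES NOT 1) -> 1
  row 6 [0110]: ((1 OR 0) IMPLIES NOT 1) -> 0
  row 7 [0111]: ((1 OR 0) IMPLIES NOT 1) -> 0
  row 8 [1000]: ((0 OR 1) IMPLIES NOT 0) -> 1
  row 9 [1001]: ((0 OR 1) IMPLIES NOT 0) -> 1
  row 10 [1010]: ((1 OR 1) IMPLIES NOT 0) -> 1
  row 11 [1011]: ((1 OR 1) IMPLIES NOT 0) -> 1
  row 12 [1100]: ((0 OR 1) IMPLIES NOT 1) -> 0
  row 13 [1101]: ((0 OR 1) IMPLIES NOT 1) -> 0
  row 14 [1110]: ((1 OR 1) IMPLIES NOT 1) -> 0
  row 15 [1111]: ((1 OR 1) IMPLIES NOT 1) -> 0
Full result column, 4 rows per line (P1,P2 fixed per line; P3,P4 runs 00..11 left to right):
  rows 0-3 [P1,P2=00]: 1111  = hex F
  rows 4-7 [P1,P2=01]: 1100  = hex C
  rows 8-11 [P1,P2=10]: 1111  = hex F
  rows 12-15 [P1,P2=11]: 0000  = hex 0
Output column (row 0 .. row 15) = 1111110011110000
Output column grouped in 4s = 1111 1100 1111 0000 = 0xFCF0
Convert to decimal digit by digit (value = value*16 + digit):
  F -> 15
  15*16 + 12 (C) = 252
  252*16 + 15 (F) = 4047
  4047*16 + 0 = 64752
Decimal = 64752

64752


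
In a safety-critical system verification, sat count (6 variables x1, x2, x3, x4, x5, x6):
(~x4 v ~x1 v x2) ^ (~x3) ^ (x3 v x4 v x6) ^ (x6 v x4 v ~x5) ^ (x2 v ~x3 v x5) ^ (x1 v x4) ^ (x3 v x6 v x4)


CNF with 7 clauses over 6 vars (64 assignments).
An assignment satisfies CNF iff every clause has >=1 true literal.
Check each row (bits = x1,x2,x3,x4,x5,x6; clause T/F shown):
  row 0 [000000]: clauses=TTFTTFF -> 0
  row 1 [000001]: clauses=TTTTTFT -> 0
  row 2 [000010]: clauses=TTFFTFF -> 0
  row 3 [000011]: clauses=TTTTTFT -> 0
  row 4 [000100]: clauses=TTTTTTT -> 1
  (every remaining row is evaluated the same way; all 64 results are listed next)
Full result column, 8 rows per line (x1,x2,x3 fixed per line; x4,x5,x6 runs 000..111 left to right):
  rows 0-7 [x1,x2,x3=000]: 00001111  (ones: 4)
  rows 8-15 [x1,x2,x3=001]: 00000000  (ones: 0)
  rows 16-23 [x1,x2,x3=010]: 00001111  (ones: 4)
  rows 24-31 [x1,x2,x3=011]: 00000000  (ones: 0)
  rows 32-39 [x1,x2,x3=100]: 01010000  (ones: 2)
  rows 40-47 [x1,x2,x3=101]: 00000000  (ones: 0)
  rows 48-55 [x1,x2,x3=110]: 01011111  (ones: 6)
  rows 56-63 [x1,x2,x3=111]: 00000000  (ones: 0)
Satisfying assignments = 4+0+4+0+2+0+6+0 = 16

16


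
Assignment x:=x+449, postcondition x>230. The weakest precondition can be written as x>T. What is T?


Formula: wp(x:=E, P) = P[E/x] (substitute E for x in postcondition)
Step 1: Postcondition: x>230
Step 2: Substitute x+449 for x: x+449>230
Step 3: Solve for x: x > 230-449 = -219

-219


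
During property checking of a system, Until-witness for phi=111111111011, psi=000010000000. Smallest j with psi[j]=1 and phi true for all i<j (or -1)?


(phi U psi) at 0: need smallest j with psi[j]=1 and phi[i]=1 for all i in [0,j).
Scan from step 0:
  step 0: phi=1, psi=0 -> continue
  step 1: phi=1, psi=0 -> continue
  step 2: phi=1, psi=0 -> continue
  step 3: phi=1, psi=0 -> continue
  step 4: psi=1 and phi held for [0,4) -> witness found
Witness step = 4

4


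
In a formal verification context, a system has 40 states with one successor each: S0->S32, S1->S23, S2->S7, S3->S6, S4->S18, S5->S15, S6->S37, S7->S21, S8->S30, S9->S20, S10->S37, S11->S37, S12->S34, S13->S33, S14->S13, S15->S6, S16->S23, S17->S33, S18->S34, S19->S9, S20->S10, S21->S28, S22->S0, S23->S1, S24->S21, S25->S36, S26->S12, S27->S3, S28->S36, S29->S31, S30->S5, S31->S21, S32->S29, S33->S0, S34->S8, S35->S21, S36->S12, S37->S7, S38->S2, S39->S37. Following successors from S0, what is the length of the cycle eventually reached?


Trace from S0 until a state repeats:
  S0 -> S32 -> S29 -> S31 -> S21 -> S28 -> S36 -> S12 -> S34 -> S8 -> S30 -> S5 -> S15 -> S6 -> S37 -> S7 -> S21
S21 first seen at step 4, revisited at step 16.
Cycle length = 16 - 4 = 12

12


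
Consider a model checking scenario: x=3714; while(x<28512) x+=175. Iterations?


Step 1: x goes from 3714 toward 28512 by 175; the body runs while x<28512, so iterations = ceil((bound-start)/step)
Step 2: Distance=24798
Step 3: ceil(24798/175)=142

142


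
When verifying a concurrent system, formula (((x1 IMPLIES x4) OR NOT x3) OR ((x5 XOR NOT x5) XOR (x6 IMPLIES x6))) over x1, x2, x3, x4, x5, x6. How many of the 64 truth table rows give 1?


Formula: (((x1 IMPLIES x4) OR NOT x3) OR ((x5 XOR NOT x5) XOR (x6 IMPLIES x6))) over 6 vars (64 rows)
Evaluate each row (x1, x2, x3, x4, x5, x6 as bits, MSB first):
  row 0 [000000]: (((0 IMPLIES 0) OR NOT 0) OR ((0 XOR NOT 0) XOR (0 IMPLIES 0))) -> 1
  row 1 [000001]: (((0 IMPLIES 0) OR NOT 0) OR ((0 XOR NOT 0) XOR (1 IMPLIES 1))) -> 1
  row 2 [000010]: (((0 IMPLIES 0) OR NOT 0) OR ((1 XOR NOT 1) XOR (0 IMPLIES 0))) -> 1
  row 3 [000011]: (((0 IMPLIES 0) OR NOT 0) OR ((1 XOR NOT 1) XOR (1 IMPLIES 1))) -> 1
  row 4 [000100]: (((0 IMPLIES 1) OR NOT 0) OR ((0 XOR NOT 0) XOR (0 IMPLIES 0))) -> 1
  (every remaining row is evaluated the same way; all 64 results are listed next)
Full result column, 8 rows per line (x1,x2,x3 fixed per line; x4,x5,x6 runs 000..111 left to right):
  rows 0-7 [x1,x2,x3=000]: 11111111  (ones: 8)
  rows 8-15 [x1,x2,x3=001]: 11111111  (ones: 8)
  rows 16-23 [x1,x2,x3=010]: 11111111  (ones: 8)
  rows 24-31 [x1,x2,x3=011]: 11111111  (ones: 8)
  rows 32-39 [x1,x2,x3=100]: 11111111  (ones: 8)
  rows 40-47 [x1,x2,x3=101]: 00001111  (ones: 4)
  rows 48-55 [x1,x2,x3=110]: 11111111  (ones: 8)
  rows 56-63 [x1,x2,x3=111]: 00001111  (ones: 4)
Count of 1-rows = 8+8+8+8+8+4+8+4 = 56

56


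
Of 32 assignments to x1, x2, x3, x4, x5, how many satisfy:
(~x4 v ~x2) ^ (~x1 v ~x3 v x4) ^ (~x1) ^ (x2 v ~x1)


CNF with 4 clauses over 5 vars (32 assignments).
An assignment satisfies CNF iff every clause has >=1 true literal.
Check each row (bits = x1,x2,x3,x4,x5; clause T/F shown):
  row 0 [00000]: clauses=TTTT -> 1
  row 1 [00001]: clauses=TTTT -> 1
  row 2 [00010]: clauses=TTTT -> 1
  row 3 [00011]: clauses=TTTT -> 1
  row 4 [00100]: clauses=TTTT -> 1
  row 5 [00101]: clauses=TTTT -> 1
  row 6 [00110]: clauses=TTTT -> 1
  row 7 [00111]: clauses=TTTT -> 1
  row 8 [01000]: clauses=TTTT -> 1
  row 9 [01001]: clauses=TTTT -> 1
  row 10 [01010]: clauses=FTTT -> 0
  row 11 [01011]: clauses=FTTT -> 0
  row 12 [01100]: clauses=TTTT -> 1
  row 13 [01101]: clauses=TTTT -> 1
  row 14 [01110]: clauses=FTTT -> 0
  row 15 [01111]: clauses=FTTT -> 0
  row 16 [10000]: clauses=TTFF -> 0
  row 17 [10001]: clauses=TTFF -> 0
  row 18 [10010]: clauses=TTFF -> 0
  row 19 [10011]: clauses=TTFF -> 0
  row 20 [10100]: clauses=TFFF -> 0
  row 21 [10101]: clauses=TFFF -> 0
  row 22 [10110]: clauses=TTFF -> 0
  row 23 [10111]: clauses=TTFF -> 0
  row 24 [11000]: clauses=TTFT -> 0
  row 25 [11001]: clauses=TTFT -> 0
  row 26 [11010]: clauses=FTFT -> 0
  row 27 [11011]: clauses=FTFT -> 0
  row 28 [11100]: clauses=TFFT -> 0
  row 29 [11101]: clauses=TFFT -> 0
  row 30 [11110]: clauses=FTFT -> 0
  row 31 [11111]: clauses=FTFT -> 0
Full result column, 8 rows per line (x1,x2 fixed per line; x3,x4,x5 runs 000..111 left to right):
  rows 0-7 [x1,x2=00]: 11111111  (ones: 8)
  rows 8-15 [x1,x2=01]: 11001100  (ones: 4)
  rows 16-23 [x1,x2=10]: 00000000  (ones: 0)
  rows 24-31 [x1,x2=11]: 00000000  (ones: 0)
Satisfying assignments = 8+4+0+0 = 12

12


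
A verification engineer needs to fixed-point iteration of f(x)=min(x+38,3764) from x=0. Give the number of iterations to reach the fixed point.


Step 1: x=0, cap=3764, increment=38
Step 2: x grows by 38 each step until capped at 3764; fixed point is x=3764
Step 3: iterations = ceil(3764/38) = 100

100


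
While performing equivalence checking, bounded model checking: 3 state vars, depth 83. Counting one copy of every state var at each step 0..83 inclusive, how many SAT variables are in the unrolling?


BMC unrolls to depth k, creating one copy of each state var for steps 0..k.
Step count = 83 + 1 = 84 (steps 0 through 83)
Vars per step = 3
Total = 3 * 84 = 252

252


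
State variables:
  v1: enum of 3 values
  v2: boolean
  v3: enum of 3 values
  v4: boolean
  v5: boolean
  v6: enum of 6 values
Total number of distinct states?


State space = product of domain sizes of all variables.
Domain sizes:
  v1 (enum of 3 values): 3
  v2 (boolean): 2
  v3 (enum of 3 values): 3
  v4 (boolean): 2
  v5 (boolean): 2
  v6 (enum of 6 values): 6
Product = 3 * 2 * 3 * 2 * 2 * 6 = 432

432


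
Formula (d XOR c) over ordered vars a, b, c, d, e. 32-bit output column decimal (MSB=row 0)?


Formula: (d XOR c) over a, b, c, d, e (32 rows)
Evaluate each row (bits = a,b,c,d,e, MSB first):
  row 0 [00000]: (0 XOR 0) -> 0
  row 1 [00001]: (0 XOR 0) -> 0
  row 2 [00010]: (1 XOR 0) -> 1
  row 3 [00011]: (1 XOR 0) -> 1
  row 4 [00100]: (0 XOR 1) -> 1
  row 5 [00101]: (0 XOR 1) -> 1
  row 6 [00110]: (1 XOR 1) -> 0
  row 7 [00111]: (1 XOR 1) -> 0
  row 8 [01000]: (0 XOR 0) -> 0
  row 9 [01001]: (0 XOR 0) -> 0
  row 10 [01010]: (1 XOR 0) -> 1
  row 11 [01011]: (1 XOR 0) -> 1
  row 12 [01100]: (0 XOR 1) -> 1
  row 13 [01101]: (0 XOR 1) -> 1
  row 14 [01110]: (1 XOR 1) -> 0
  row 15 [01111]: (1 XOR 1) -> 0
  row 16 [10000]: (0 XOR 0) -> 0
  row 17 [10001]: (0 XOR 0) -> 0
  row 18 [10010]: (1 XOR 0) -> 1
  row 19 [10011]: (1 XOR 0) -> 1
  row 20 [10100]: (0 XOR 1) -> 1
  row 21 [10101]: (0 XOR 1) -> 1
  row 22 [10110]: (1 XOR 1) -> 0
  row 23 [10111]: (1 XOR 1) -> 0
  row 24 [11000]: (0 XOR 0) -> 0
  row 25 [11001]: (0 XOR 0) -> 0
  row 26 [11010]: (1 XOR 0) -> 1
  row 27 [11011]: (1 XOR 0) -> 1
  row 28 [11100]: (0 XOR 1) -> 1
  row 29 [11101]: (0 XOR 1) -> 1
  row 30 [11110]: (1 XOR 1) -> 0
  row 31 [11111]: (1 XOR 1) -> 0
Full result column, 4 rows per line (a,b,c fixed per line; d,e runs 00..11 left to right):
  rows 0-3 [a,b,c=000]: 0011  = hex 3
  rows 4-7 [a,b,c=001]: 1100  = hex C
  rows 8-11 [a,b,c=010]: 0011  = hex 3
  rows 12-15 [a,b,c=011]: 1100  = hex C
  rows 16-19 [a,b,c=100]: 0011  = hex 3
  rows 20-23 [a,b,c=101]: 1100  = hex C
  rows 24-27 [a,b,c=110]: 0011  = hex 3
  rows 28-31 [a,b,c=111]: 1100  = hex C
Output column (row 0 .. row 31) = 00111100001111000011110000111100
Output column grouped in 4s = 0011 1100 0011 1100 0011 1100 0011 1100 = 0x3C3C3C3C
Convert to decimal digit by digit (value = value*16 + digit):
  3 -> 3
  3*16 + 12 (C) = 60
  60*16 + 3 = 963
  963*16 + 12 (C) = 15420
  15420*16 + 3 = 246723
  246723*16 + 12 (C) = 3947580
  3947580*16 + 3 = 63161283
  63161283*16 + 12 (C) = 1010580540
Decimal = 1010580540

1010580540


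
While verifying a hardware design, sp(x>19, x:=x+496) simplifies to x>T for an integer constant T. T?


Formula: sp(P, x:=E) = exists old_x. (x = E[old_x/x]) AND P[old_x/x] (old_x is the value of x before the assignment; eliminate old_x by solving x = E[old_x/x] for old_x)
Step 1: Precondition P: x>19, i.e. old_x > 19
Step 2: Assignment gives x = old_x + 496, so old_x = x - 496
Step 3: Substitute into P: x - 496 > 19
Step 4: Simplify: x > 19+496 = 515

515


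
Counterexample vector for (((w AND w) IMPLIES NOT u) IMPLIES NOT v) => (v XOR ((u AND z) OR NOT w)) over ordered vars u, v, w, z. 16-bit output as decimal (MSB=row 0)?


F1 = (((w AND w) IMPLIES NOT u) IMPLIES NOT v)
F2 = (v XOR ((u AND z) OR NOT w))
Counterexample to F1=>F2 is where F1=1 and F2=0.
Evaluate each row (bits = u,v,w,z, MSB first):
  row 0 [0000]: F1=1 F2=1 -> F1&~F2 -> 0
  row 1 [0001]: F1=1 F2=1 -> F1&~F2 -> 0
  row 2 [0010]: F1=1 F2=0 -> F1&~F2 -> 1
  row 3 [0011]: F1=1 F2=0 -> F1&~F2 -> 1
  row 4 [0100]: F1=0 F2=0 -> F1&~F2 -> 0
  row 5 [0101]: F1=0 F2=0 -> F1&~F2 -> 0
  row 6 [0110]: F1=0 F2=1 -> F1&~F2 -> 0
  row 7 [0111]: F1=0 F2=1 -> F1&~F2 -> 0
  row 8 [1000]: F1=1 F2=1 -> F1&~F2 -> 0
  row 9 [1001]: F1=1 F2=1 -> F1&~F2 -> 0
  row 10 [1010]: F1=1 F2=0 -> F1&~F2 -> 1
  row 11 [1011]: F1=1 F2=1 -> F1&~F2 -> 0
  row 12 [1100]: F1=0 F2=0 -> F1&~F2 -> 0
  row 13 [1101]: F1=0 F2=0 -> F1&~F2 -> 0
  row 14 [1110]: F1=1 F2=1 -> F1&~F2 -> 0
  row 15 [1111]: F1=1 F2=0 -> F1&~F2 -> 1
Full result column, 4 rows per line (u,v fixed per line; w,z runs 00..11 left to right):
  rows 0-3 [u,v=00]: 0011  = hex 3
  rows 4-7 [u,v=01]: 0000  = hex 0
  rows 8-11 [u,v=10]: 0010  = hex 2
  rows 12-15 [u,v=11]: 0001  = hex 1
Counterexample vector (row 0 .. row 15) = 0011000000100001
Output column grouped in 4s = 0011 0000 0010 0001 = 0x3021
Convert to decimal digit by digit (value = value*16 + digit):
  3 -> 3
  3*16 + 0 = 48
  48*16 + 2 = 770
  770*16 + 1 = 12321
Decimal = 12321

12321


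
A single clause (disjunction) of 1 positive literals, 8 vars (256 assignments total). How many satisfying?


Step 1: Total=2^8=256
Step 2: Unsat when all 1 false: 2^7=128
Step 3: Sat=256-128=128

128


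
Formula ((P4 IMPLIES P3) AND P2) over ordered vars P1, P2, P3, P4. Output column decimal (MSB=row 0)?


Formula: ((P4 IMPLIES P3) AND P2) over P1, P2, P3, P4 (16 rows)
Evaluate each row (bits = P1,P2,P3,P4, MSB first):
  row 0 [0000]: ((0 IMPLIES 0) AND 0) -> 0
  row 1 [0001]: ((1 IMPLIES 0) AND 0) -> 0
  row 2 [0010]: ((0 IMPLIES 1) AND 0) -> 0
  row 3 [0011]: ((1 IMPLIES 1) AND 0) -> 0
  row 4 [0100]: ((0 IMPLIES 0) AND 1) -> 1
  row 5 [0101]: ((1 IMPLIES 0) AND 1) -> 0
  row 6 [0110]: ((0 IMPLIES 1) AND 1) -> 1
  row 7 [0111]: ((1 IMPLIES 1) AND 1) -> 1
  row 8 [1000]: ((0 IMPLIES 0) AND 0) -> 0
  row 9 [1001]: ((1 IMPLIES 0) AND 0) -> 0
  row 10 [1010]: ((0 IMPLIES 1) AND 0) -> 0
  row 11 [1011]: ((1 IMPLIES 1) AND 0) -> 0
  row 12 [1100]: ((0 IMPLIES 0) AND 1) -> 1
  row 13 [1101]: ((1 IMPLIES 0) AND 1) -> 0
  row 14 [1110]: ((0 IMPLIES 1) AND 1) -> 1
  row 15 [1111]: ((1 IMPLIES 1) AND 1) -> 1
Full result column, 4 rows per line (P1,P2 fixed per line; P3,P4 runs 00..11 left to right):
  rows 0-3 [P1,P2=00]: 0000  = hex 0
  rows 4-7 [P1,P2=01]: 1011  = hex B
  rows 8-11 [P1,P2=10]: 0000  = hex 0
  rows 12-15 [P1,P2=11]: 1011  = hex B
Output column (row 0 .. row 15) = 0000101100001011
Output column grouped in 4s = 0000 1011 0000 1011 = 0x0B0B
Convert to decimal digit by digit (value = value*16 + digit):
  0 -> 0
  0*16 + 11 (B) = 11
  11*16 + 0 = 176
  176*16 + 11 (B) = 2827
Decimal = 2827

2827


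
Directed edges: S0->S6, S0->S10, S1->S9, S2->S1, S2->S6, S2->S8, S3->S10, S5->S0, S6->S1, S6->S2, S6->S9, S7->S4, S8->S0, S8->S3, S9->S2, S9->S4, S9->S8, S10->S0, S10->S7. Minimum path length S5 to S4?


BFS layer-by-layer from S5:
  dist 0: {S5}
  dist 1: {S0}
  dist 2: {S6, S10}
  dist 3: {S1, S2, S7, S9}
  dist 4: {S4, S8}
  -> S4 reached at distance 4
Shortest path length = 4

4


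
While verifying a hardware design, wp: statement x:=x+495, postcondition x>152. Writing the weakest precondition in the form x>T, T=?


Formula: wp(x:=E, P) = P[E/x] (substitute E for x in postcondition)
Step 1: Postcondition: x>152
Step 2: Substitute x+495 for x: x+495>152
Step 3: Solve for x: x > 152-495 = -343

-343


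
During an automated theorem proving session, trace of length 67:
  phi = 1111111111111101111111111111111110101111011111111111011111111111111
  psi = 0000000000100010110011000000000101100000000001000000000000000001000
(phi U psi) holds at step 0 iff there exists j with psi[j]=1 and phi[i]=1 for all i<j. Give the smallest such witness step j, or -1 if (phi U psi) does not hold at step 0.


(phi U psi) at 0: need smallest j with psi[j]=1 and phi[i]=1 for all i in [0,j).
Scan from step 0:
  step 0: phi=1, psi=0 -> continue
  step 1: phi=1, psi=0 -> continue
  step 2: phi=1, psi=0 -> continue
  step 3: phi=1, psi=0 -> continue
  step 10: psi=1 and phi held for [0,10) -> witness found
Witness step = 10

10


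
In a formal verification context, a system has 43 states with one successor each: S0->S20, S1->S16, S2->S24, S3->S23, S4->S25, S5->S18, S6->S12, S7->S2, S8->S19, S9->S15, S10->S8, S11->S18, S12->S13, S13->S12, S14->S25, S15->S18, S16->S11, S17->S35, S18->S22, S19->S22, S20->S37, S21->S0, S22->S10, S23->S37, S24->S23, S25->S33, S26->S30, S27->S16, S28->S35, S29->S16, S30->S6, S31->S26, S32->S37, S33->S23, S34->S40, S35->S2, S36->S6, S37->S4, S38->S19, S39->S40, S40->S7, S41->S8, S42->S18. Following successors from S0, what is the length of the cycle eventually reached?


Trace from S0 until a state repeats:
  S0 -> S20 -> S37 -> S4 -> S25 -> S33 -> S23 -> S37
S37 first seen at step 2, revisited at step 7.
Cycle length = 7 - 2 = 5

5


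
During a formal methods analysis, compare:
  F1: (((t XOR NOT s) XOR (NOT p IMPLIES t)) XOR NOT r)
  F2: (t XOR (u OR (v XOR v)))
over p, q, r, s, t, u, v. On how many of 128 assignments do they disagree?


F1 = (((t XOR NOT s) XOR (NOT p IMPLIES t)) XOR NOT r)
F2 = (t XOR (u OR (v XOR v)))
Evaluate both on each of 128 rows (bits = p,q,r,s,t,u,v):
  row 0 [0000000]: F1=0 F2=0 -> 0
  row 1 [0000001]: F1=0 F2=0 -> 0
  row 2 [0000010]: F1=0 F2=1 (differ) -> 1
  row 3 [0000011]: F1=0 F2=1 (differ) -> 1
  row 4 [0000100]: F1=0 F2=1 (differ) -> 1
  (every remaining row is evaluated the same way; all 128 results are listed next)
Full result column, 8 rows per line (p,q,r,s fixed per line; t,u,v runs 000..111 left to right):
  rows 0-7 [p,q,r,s=0000]: 00111100  (ones: 4)
  rows 8-15 [p,q,r,s=0001]: 11000011  (ones: 4)
  rows 16-23 [p,q,r,s=0010]: 11000011  (ones: 4)
  rows 24-31 [p,q,r,s=0011]: 00111100  (ones: 4)
  rows 32-39 [p,q,r,s=0100]: 00111100  (ones: 4)
  rows 40-47 [p,q,r,s=0101]: 11000011  (ones: 4)
  rows 48-55 [p,q,r,s=0110]: 11000011  (ones: 4)
  rows 56-63 [p,q,r,s=0111]: 00111100  (ones: 4)
  rows 64-71 [p,q,r,s=1000]: 11001100  (ones: 4)
  rows 72-79 [p,q,r,s=1001]: 00110011  (ones: 4)
  rows 80-87 [p,q,r,s=1010]: 00110011  (ones: 4)
  rows 88-95 [p,q,r,s=1011]: 11001100  (ones: 4)
  rows 96-103 [p,q,r,s=1100]: 11001100  (ones: 4)
  rows 104-111 [p,q,r,s=1101]: 00110011  (ones: 4)
  rows 112-119 [p,q,r,s=1110]: 00110011  (ones: 4)
  rows 120-127 [p,q,r,s=1111]: 11001100  (ones: 4)
Disagreements = 4+4+4+4+4+4+4+4+4+4+4+4+4+4+4+4 = 64

64


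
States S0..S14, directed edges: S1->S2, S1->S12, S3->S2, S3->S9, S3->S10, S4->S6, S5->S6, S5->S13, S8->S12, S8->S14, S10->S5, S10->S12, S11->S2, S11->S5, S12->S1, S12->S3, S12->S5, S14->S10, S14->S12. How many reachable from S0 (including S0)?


BFS from S0:
  layer 0: {S0}
Reachable set: {S0}
Count = 1

1


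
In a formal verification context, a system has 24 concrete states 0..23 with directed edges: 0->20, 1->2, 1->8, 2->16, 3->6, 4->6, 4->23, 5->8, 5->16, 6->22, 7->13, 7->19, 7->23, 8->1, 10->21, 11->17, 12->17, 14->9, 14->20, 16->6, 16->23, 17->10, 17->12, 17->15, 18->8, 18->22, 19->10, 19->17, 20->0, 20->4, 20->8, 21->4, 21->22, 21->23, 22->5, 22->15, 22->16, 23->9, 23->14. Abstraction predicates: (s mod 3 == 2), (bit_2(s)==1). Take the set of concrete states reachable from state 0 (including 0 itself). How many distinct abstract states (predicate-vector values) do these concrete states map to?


BFS from 0:
Concrete reachable: {0, 1, 2, 4, 5, 6, 8, 9, 14, 15, 16, 20, 22, 23}
Abstract via predicates (s mod 3 == 2), (bit_2(s)==1):
  (0,0) <- {0, 1, 9, 16}
  (0,1) <- {4, 6, 15, 22}
  (1,0) <- {2, 8}
  (1,1) <- {5, 14, 20, 23}
Distinct abstract states = 4

4
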